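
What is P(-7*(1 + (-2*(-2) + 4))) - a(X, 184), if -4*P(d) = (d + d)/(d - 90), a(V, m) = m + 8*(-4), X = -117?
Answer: -5175/34 ≈ -152.21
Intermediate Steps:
a(V, m) = -32 + m (a(V, m) = m - 32 = -32 + m)
P(d) = -d/(2*(-90 + d)) (P(d) = -(d + d)/(4*(d - 90)) = -2*d/(4*(-90 + d)) = -d/(2*(-90 + d)))
P(-7*(1 + (-2*(-2) + 4))) - a(X, 184) = -(-7*(1 + (-2*(-2) + 4)))/(-180 + 2*(-7*(1 + (-2*(-2) + 4)))) - (-32 + 184) = -(-7*(1 + (4 + 4)))/(-180 + 2*(-7*(1 + (4 + 4)))) - 1*152 = -(-7*(1 + 8))/(-180 + 2*(-7*(1 + 8))) - 152 = -(-7*9)/(-180 + 2*(-7*9)) - 152 = -1*(-63)/(-180 + 2*(-63)) - 152 = -1*(-63)/(-180 - 126) - 152 = -1*(-63)/(-306) - 152 = -1*(-63)*(-1/306) - 152 = -7/34 - 152 = -5175/34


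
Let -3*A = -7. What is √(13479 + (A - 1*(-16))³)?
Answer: 2*√397731/9 ≈ 140.15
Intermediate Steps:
A = 7/3 (A = -⅓*(-7) = 7/3 ≈ 2.3333)
√(13479 + (A - 1*(-16))³) = √(13479 + (7/3 - 1*(-16))³) = √(13479 + (7/3 + 16)³) = √(13479 + (55/3)³) = √(13479 + 166375/27) = √(530308/27) = 2*√397731/9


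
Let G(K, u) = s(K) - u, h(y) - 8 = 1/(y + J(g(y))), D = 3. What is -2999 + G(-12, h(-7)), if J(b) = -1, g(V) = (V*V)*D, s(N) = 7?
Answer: -23999/8 ≈ -2999.9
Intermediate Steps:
g(V) = 3*V**2 (g(V) = (V*V)*3 = V**2*3 = 3*V**2)
h(y) = 8 + 1/(-1 + y) (h(y) = 8 + 1/(y - 1) = 8 + 1/(-1 + y))
G(K, u) = 7 - u
-2999 + G(-12, h(-7)) = -2999 + (7 - (-7 + 8*(-7))/(-1 - 7)) = -2999 + (7 - (-7 - 56)/(-8)) = -2999 + (7 - (-1)*(-63)/8) = -2999 + (7 - 1*63/8) = -2999 + (7 - 63/8) = -2999 - 7/8 = -23999/8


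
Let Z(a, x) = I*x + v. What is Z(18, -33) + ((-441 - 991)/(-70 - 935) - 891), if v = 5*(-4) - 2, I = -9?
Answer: -617648/1005 ≈ -614.58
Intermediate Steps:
v = -22 (v = -20 - 2 = -22)
Z(a, x) = -22 - 9*x (Z(a, x) = -9*x - 22 = -22 - 9*x)
Z(18, -33) + ((-441 - 991)/(-70 - 935) - 891) = (-22 - 9*(-33)) + ((-441 - 991)/(-70 - 935) - 891) = (-22 + 297) + (-1432/(-1005) - 891) = 275 + (-1432*(-1/1005) - 891) = 275 + (1432/1005 - 891) = 275 - 894023/1005 = -617648/1005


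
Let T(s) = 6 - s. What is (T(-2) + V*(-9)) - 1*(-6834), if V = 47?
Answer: 6419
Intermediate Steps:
(T(-2) + V*(-9)) - 1*(-6834) = ((6 - 1*(-2)) + 47*(-9)) - 1*(-6834) = ((6 + 2) - 423) + 6834 = (8 - 423) + 6834 = -415 + 6834 = 6419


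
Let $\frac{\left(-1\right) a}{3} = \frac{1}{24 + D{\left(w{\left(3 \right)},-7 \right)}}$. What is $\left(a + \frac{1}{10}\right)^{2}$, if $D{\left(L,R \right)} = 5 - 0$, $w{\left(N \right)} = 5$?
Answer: $\frac{1}{84100} \approx 1.1891 \cdot 10^{-5}$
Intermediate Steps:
$D{\left(L,R \right)} = 5$ ($D{\left(L,R \right)} = 5 + 0 = 5$)
$a = - \frac{3}{29}$ ($a = - \frac{3}{24 + 5} = - \frac{3}{29} \approx -0.10345$)
$\left(a + \frac{1}{10}\right)^{2} = \left(- \frac{3}{29} + \frac{1}{10}\right)^{2} = \left(- \frac{1}{290}\right)^{2} = \frac{1}{84100}$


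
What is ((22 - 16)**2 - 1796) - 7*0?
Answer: -1760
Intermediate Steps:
((22 - 16)**2 - 1796) - 7*0 = (6**2 - 1796) + 0 = (36 - 1796) + 0 = -1760 + 0 = -1760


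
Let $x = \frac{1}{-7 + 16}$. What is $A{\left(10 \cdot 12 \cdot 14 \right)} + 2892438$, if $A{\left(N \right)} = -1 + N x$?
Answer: $\frac{8677871}{3} \approx 2.8926 \cdot 10^{6}$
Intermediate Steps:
$x = \frac{1}{9} \approx 0.11111$
$A{\left(N \right)} = -1 + \frac{N}{9}$ ($A{\left(N \right)} = -1 + N \frac{1}{9} = -1 + \frac{N}{9}$)
$A{\left(10 \cdot 12 \cdot 14 \right)} + 2892438 = \left(-1 + \frac{10 \cdot 12 \cdot 14}{9}\right) + 2892438 = \left(-1 + \frac{120 \cdot 14}{9}\right) + 2892438 = \left(-1 + \frac{1}{9} \cdot 1680\right) + 2892438 = \left(-1 + \frac{560}{3}\right) + 2892438 = \frac{557}{3} + 2892438 = \frac{8677871}{3}$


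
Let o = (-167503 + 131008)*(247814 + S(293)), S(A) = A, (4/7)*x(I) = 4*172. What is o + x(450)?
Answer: -9054663761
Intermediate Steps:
x(I) = 1204 (x(I) = 7*(4*172)/4 = (7/4)*688 = 1204)
o = -9054664965 (o = (-167503 + 131008)*(247814 + 293) = -36495*248107 = -9054664965)
o + x(450) = -9054664965 + 1204 = -9054663761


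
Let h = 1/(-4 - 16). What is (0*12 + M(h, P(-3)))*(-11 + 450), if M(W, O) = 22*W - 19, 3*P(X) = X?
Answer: -88239/10 ≈ -8823.9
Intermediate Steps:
P(X) = X/3
h = -1/20 (h = 1/(-20) = -1/20 ≈ -0.050000)
M(W, O) = -19 + 22*W
(0*12 + M(h, P(-3)))*(-11 + 450) = (0*12 + (-19 + 22*(-1/20)))*(-11 + 450) = (0 + (-19 - 11/10))*439 = (0 - 201/10)*439 = -201/10*439 = -88239/10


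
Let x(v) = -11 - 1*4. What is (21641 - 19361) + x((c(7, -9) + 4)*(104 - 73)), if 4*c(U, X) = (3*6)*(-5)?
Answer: 2265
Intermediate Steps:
c(U, X) = -45/2 (c(U, X) = ((3*6)*(-5))/4 = (18*(-5))/4 = (¼)*(-90) = -45/2)
x(v) = -15 (x(v) = -11 - 4 = -15)
(21641 - 19361) + x((c(7, -9) + 4)*(104 - 73)) = (21641 - 19361) - 15 = 2280 - 15 = 2265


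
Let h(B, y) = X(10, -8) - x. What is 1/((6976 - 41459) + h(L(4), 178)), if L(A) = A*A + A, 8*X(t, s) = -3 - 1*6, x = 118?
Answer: -8/276817 ≈ -2.8900e-5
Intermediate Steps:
X(t, s) = -9/8 (X(t, s) = (-3 - 1*6)/8 = (-3 - 6)/8 = (⅛)*(-9) = -9/8)
L(A) = A + A² (L(A) = A² + A = A + A²)
h(B, y) = -953/8 (h(B, y) = -9/8 - 1*118 = -9/8 - 118 = -953/8)
1/((6976 - 41459) + h(L(4), 178)) = 1/((6976 - 41459) - 953/8) = 1/(-34483 - 953/8) = 1/(-276817/8) = -8/276817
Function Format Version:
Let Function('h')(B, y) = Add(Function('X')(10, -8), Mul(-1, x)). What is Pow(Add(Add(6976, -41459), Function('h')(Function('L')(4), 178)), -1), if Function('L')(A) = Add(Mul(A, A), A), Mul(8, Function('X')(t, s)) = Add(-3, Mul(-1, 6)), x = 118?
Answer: Rational(-8, 276817) ≈ -2.8900e-5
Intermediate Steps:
Function('X')(t, s) = Rational(-9, 8) (Function('X')(t, s) = Mul(Rational(1, 8), Add(-3, Mul(-1, 6))) = Mul(Rational(1, 8), Add(-3, -6)) = Mul(Rational(1, 8), -9) = Rational(-9, 8))
Function('L')(A) = Add(A, Pow(A, 2)) (Function('L')(A) = Add(Pow(A, 2), A) = Add(A, Pow(A, 2)))
Function('h')(B, y) = Rational(-953, 8) (Function('h')(B, y) = Add(Rational(-9, 8), Mul(-1, 118)) = Add(Rational(-9, 8), -118) = Rational(-953, 8))
Pow(Add(Add(6976, -41459), Function('h')(Function('L')(4), 178)), -1) = Pow(Add(Add(6976, -41459), Rational(-953, 8)), -1) = Pow(Add(-34483, Rational(-953, 8)), -1) = Pow(Rational(-276817, 8), -1) = Rational(-8, 276817)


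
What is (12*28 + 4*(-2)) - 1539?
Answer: -1211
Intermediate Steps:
(12*28 + 4*(-2)) - 1539 = (336 - 8) - 1539 = 328 - 1539 = -1211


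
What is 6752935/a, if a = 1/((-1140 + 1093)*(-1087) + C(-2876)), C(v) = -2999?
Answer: 324748644150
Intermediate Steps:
a = 1/48090 (a = 1/((-1140 + 1093)*(-1087) - 2999) = 1/(-47*(-1087) - 2999) = 1/(51089 - 2999) = 1/48090 ≈ 2.0794e-5)
6752935/a = 6752935/(1/48090) = 6752935*48090 = 324748644150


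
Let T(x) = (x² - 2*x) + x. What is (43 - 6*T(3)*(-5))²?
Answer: 49729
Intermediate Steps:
T(x) = x² - x
(43 - 6*T(3)*(-5))² = (43 - 18*(-1 + 3)*(-5))² = (43 - 18*2*(-5))² = (43 - 6*6*(-5))² = (43 - 36*(-5))² = (43 + 180)² = 223² = 49729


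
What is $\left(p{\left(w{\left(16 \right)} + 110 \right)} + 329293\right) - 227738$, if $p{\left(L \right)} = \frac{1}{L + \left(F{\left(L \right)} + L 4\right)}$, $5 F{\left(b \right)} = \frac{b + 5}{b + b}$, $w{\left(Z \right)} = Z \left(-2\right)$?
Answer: $\frac{30901460845}{304283} \approx 1.0156 \cdot 10^{5}$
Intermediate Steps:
$w{\left(Z \right)} = - 2 Z$
$F{\left(b \right)} = \frac{5 + b}{10 b}$ ($F{\left(b \right)} = \frac{\left(b + 5\right) \frac{1}{b + b}}{5} = \frac{\left(5 + b\right) \frac{1}{2 b}}{5} = \frac{\frac{1}{2} \frac{1}{b} \left(5 + b\right)}{5} = \frac{5 + b}{10 b}$)
$p{\left(L \right)} = \frac{1}{5 L + \frac{5 + L}{10 L}}$ ($p{\left(L \right)} = \frac{1}{L + \left(\frac{5 + L}{10 L} + L 4\right)} = \frac{1}{L + \left(\frac{5 + L}{10 L} + 4 L\right)} = \frac{1}{L + \left(4 L + \frac{5 + L}{10 L}\right)} = \frac{1}{5 L + \frac{5 + L}{10 L}}$)
$\left(p{\left(w{\left(16 \right)} + 110 \right)} + 329293\right) - 227738 = \left(\frac{10 \left(\left(-2\right) 16 + 110\right)}{5 + \left(\left(-2\right) 16 + 110\right) + 50 \left(\left(-2\right) 16 + 110\right)^{2}} + 329293\right) - 227738 = \left(\frac{10 \left(-32 + 110\right)}{5 + \left(-32 + 110\right) + 50 \left(-32 + 110\right)^{2}} + 329293\right) - 227738 = \left(10 \cdot 78 \frac{1}{5 + 78 + 50 \cdot 78^{2}} + 329293\right) - 227738 = \left(10 \cdot 78 \frac{1}{5 + 78 + 50 \cdot 6084} + 329293\right) - 227738 = \left(10 \cdot 78 \frac{1}{5 + 78 + 304200} + 329293\right) - 227738 = \left(10 \cdot 78 \cdot \frac{1}{304283} + 329293\right) - 227738 = \left(\frac{780}{304283} + 329293\right) - 227738 = \frac{100198262699}{304283} - 227738 = \frac{30901460845}{304283}$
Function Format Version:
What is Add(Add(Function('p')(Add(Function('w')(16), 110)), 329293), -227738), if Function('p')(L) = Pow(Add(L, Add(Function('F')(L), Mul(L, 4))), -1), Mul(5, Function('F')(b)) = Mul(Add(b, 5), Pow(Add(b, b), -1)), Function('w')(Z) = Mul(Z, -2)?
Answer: Rational(30901460845, 304283) ≈ 1.0156e+5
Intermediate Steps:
Function('w')(Z) = Mul(-2, Z)
Function('F')(b) = Mul(Rational(1, 10), Pow(b, -1), Add(5, b)) (Function('F')(b) = Mul(Rational(1, 5), Mul(Add(b, 5), Pow(Add(b, b), -1))) = Mul(Rational(1, 5), Mul(Add(5, b), Pow(Mul(2, b), -1))) = Mul(Rational(1, 5), Mul(Add(5, b), Mul(Rational(1, 2), Pow(b, -1)))) = Mul(Rational(1, 5), Mul(Rational(1, 2), Pow(b, -1), Add(5, b))) = Mul(Rational(1, 10), Pow(b, -1), Add(5, b)))
Function('p')(L) = Pow(Add(Mul(5, L), Mul(Rational(1, 10), Pow(L, -1), Add(5, L))), -1) (Function('p')(L) = Pow(Add(L, Add(Mul(Rational(1, 10), Pow(L, -1), Add(5, L)), Mul(L, 4))), -1) = Pow(Add(L, Add(Mul(Rational(1, 10), Pow(L, -1), Add(5, L)), Mul(4, L))), -1) = Pow(Add(L, Add(Mul(4, L), Mul(Rational(1, 10), Pow(L, -1), Add(5, L)))), -1) = Pow(Add(Mul(5, L), Mul(Rational(1, 10), Pow(L, -1), Add(5, L))), -1))
Add(Add(Function('p')(Add(Function('w')(16), 110)), 329293), -227738) = Add(Add(Mul(10, Add(Mul(-2, 16), 110), Pow(Add(5, Add(Mul(-2, 16), 110), Mul(50, Pow(Add(Mul(-2, 16), 110), 2))), -1)), 329293), -227738) = Add(Add(Mul(10, Add(-32, 110), Pow(Add(5, Add(-32, 110), Mul(50, Pow(Add(-32, 110), 2))), -1)), 329293), -227738) = Add(Add(Mul(10, 78, Pow(Add(5, 78, Mul(50, Pow(78, 2))), -1)), 329293), -227738) = Add(Add(Mul(10, 78, Pow(Add(5, 78, Mul(50, 6084)), -1)), 329293), -227738) = Add(Add(Mul(10, 78, Pow(Add(5, 78, 304200), -1)), 329293), -227738) = Add(Add(Mul(10, 78, Pow(304283, -1)), 329293), -227738) = Add(Add(Mul(10, 78, Rational(1, 304283)), 329293), -227738) = Add(Add(Rational(780, 304283), 329293), -227738) = Add(Rational(100198262699, 304283), -227738) = Rational(30901460845, 304283)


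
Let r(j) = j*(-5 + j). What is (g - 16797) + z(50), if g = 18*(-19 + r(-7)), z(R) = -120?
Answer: -15747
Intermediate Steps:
g = 1170 (g = 18*(-19 - 7*(-5 - 7)) = 18*(-19 - 7*(-12)) = 18*(-19 + 84) = 18*65 = 1170)
(g - 16797) + z(50) = (1170 - 16797) - 120 = -15627 - 120 = -15747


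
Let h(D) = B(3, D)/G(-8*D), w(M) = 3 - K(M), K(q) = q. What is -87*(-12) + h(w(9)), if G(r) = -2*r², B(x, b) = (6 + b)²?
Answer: 1044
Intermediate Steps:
w(M) = 3 - M
h(D) = -(6 + D)²/(128*D²) (h(D) = (6 + D)²/((-2*64*D²)) = (6 + D)²/((-128*D²)) = (6 + D)²*(-1/(128*D²)) = -(6 + D)²/(128*D²))
-87*(-12) + h(w(9)) = -87*(-12) - (6 + (3 - 1*9))²/(128*(3 - 1*9)²) = 1044 - (6 + (3 - 9))²/(128*(3 - 9)²) = 1044 - 1/128*(6 - 6)²/(-6)² = 1044 - 1/128*1/36*0² = 1044 - 1/128*1/36*0 = 1044 + 0 = 1044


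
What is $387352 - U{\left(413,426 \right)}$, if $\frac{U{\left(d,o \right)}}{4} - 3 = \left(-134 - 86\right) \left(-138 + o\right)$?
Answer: $640780$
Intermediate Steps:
$U{\left(d,o \right)} = 121452 - 880 o$ ($U{\left(d,o \right)} = 12 + 4 \left(-134 - 86\right) \left(-138 + o\right) = 12 + 4 \left(- 220 \left(-138 + o\right)\right) = 12 + 4 \left(30360 - 220 o\right) = 12 - \left(-121440 + 880 o\right) = 121452 - 880 o$)
$387352 - U{\left(413,426 \right)} = 387352 - \left(121452 - 374880\right) = 387352 - -253428 = 387352 + 253428 = 640780$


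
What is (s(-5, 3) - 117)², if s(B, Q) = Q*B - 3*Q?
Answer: 19881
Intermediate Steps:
s(B, Q) = -3*Q + B*Q (s(B, Q) = B*Q - 3*Q = -3*Q + B*Q)
(s(-5, 3) - 117)² = (3*(-3 - 5) - 117)² = (3*(-8) - 117)² = (-24 - 117)² = (-141)² = 19881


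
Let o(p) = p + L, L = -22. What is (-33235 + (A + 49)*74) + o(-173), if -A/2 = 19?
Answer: -32616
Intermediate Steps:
A = -38 (A = -2*19 = -38)
o(p) = -22 + p (o(p) = p - 22 = -22 + p)
(-33235 + (A + 49)*74) + o(-173) = (-33235 + (-38 + 49)*74) + (-22 - 173) = (-33235 + 11*74) - 195 = (-33235 + 814) - 195 = -32421 - 195 = -32616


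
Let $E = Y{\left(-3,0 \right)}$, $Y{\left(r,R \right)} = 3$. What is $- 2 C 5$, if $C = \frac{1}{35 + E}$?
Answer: $- \frac{5}{19} \approx -0.26316$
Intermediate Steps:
$E = 3$
$C = \frac{1}{38}$ ($C = \frac{1}{35 + 3} = \frac{1}{38} \approx 0.026316$)
$- 2 C 5 = \left(-2\right) \frac{1}{38} \cdot 5 = \left(- \frac{1}{19}\right) 5 = - \frac{5}{19}$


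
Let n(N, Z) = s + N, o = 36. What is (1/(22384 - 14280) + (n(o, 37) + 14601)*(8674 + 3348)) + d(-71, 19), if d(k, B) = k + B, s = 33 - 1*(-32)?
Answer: 1432360864769/8104 ≈ 1.7675e+8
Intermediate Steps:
s = 65 (s = 33 + 32 = 65)
n(N, Z) = 65 + N
d(k, B) = B + k
(1/(22384 - 14280) + (n(o, 37) + 14601)*(8674 + 3348)) + d(-71, 19) = (1/(22384 - 14280) + ((65 + 36) + 14601)*(8674 + 3348)) + (19 - 71) = (1/8104 + (101 + 14601)*12022) - 52 = (1/8104 + 14702*12022) - 52 = (1/8104 + 176747444) - 52 = 1432361286177/8104 - 52 = 1432360864769/8104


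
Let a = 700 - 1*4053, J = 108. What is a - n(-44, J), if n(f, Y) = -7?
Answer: -3346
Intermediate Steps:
a = -3353 (a = 700 - 4053 = -3353)
a - n(-44, J) = -3353 - 1*(-7) = -3353 + 7 = -3346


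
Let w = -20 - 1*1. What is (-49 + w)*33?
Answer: -2310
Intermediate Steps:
w = -21 (w = -20 - 1 = -21)
(-49 + w)*33 = (-49 - 21)*33 = -70*33 = -2310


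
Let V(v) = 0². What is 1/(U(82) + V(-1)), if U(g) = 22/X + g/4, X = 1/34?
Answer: 2/1537 ≈ 0.0013012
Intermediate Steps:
X = 1/34 ≈ 0.029412
V(v) = 0
U(g) = 748 + g/4 (U(g) = 22/(1/34) + g/4 = 22*34 + g*(¼) = 748 + g/4)
1/(U(82) + V(-1)) = 1/((748 + (¼)*82) + 0) = 1/((748 + 41/2) + 0) = 1/(1537/2 + 0) = 1/(1537/2) = 2/1537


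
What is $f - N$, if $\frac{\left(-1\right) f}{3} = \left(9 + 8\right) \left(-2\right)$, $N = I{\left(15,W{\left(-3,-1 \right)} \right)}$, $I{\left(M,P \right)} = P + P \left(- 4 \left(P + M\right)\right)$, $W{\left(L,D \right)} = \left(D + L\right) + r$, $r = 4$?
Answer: $102$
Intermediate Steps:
$W{\left(L,D \right)} = 4 + D + L$ ($W{\left(L,D \right)} = \left(D + L\right) + 4 = 4 + D + L$)
$I{\left(M,P \right)} = P + P \left(- 4 M - 4 P\right)$ ($I{\left(M,P \right)} = P + P \left(- 4 \left(M + P\right)\right) = P + P \left(- 4 M - 4 P\right)$)
$N = 0$ ($N = \left(4 - 1 - 3\right) \left(1 - 60 - 4 \left(4 - 1 - 3\right)\right) = 0 \left(1 - 60 - 0\right) = 0 \left(1 - 60 + 0\right) = 0 \left(-59\right) = 0$)
$f = 102$ ($f = - 3 \left(9 + 8\right) \left(-2\right) = - 3 \cdot 17 \left(-2\right) = \left(-3\right) \left(-34\right) = 102$)
$f - N = 102 - 0 = 102 + 0 = 102$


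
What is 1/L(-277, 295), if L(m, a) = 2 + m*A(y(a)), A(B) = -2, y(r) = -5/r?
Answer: 1/556 ≈ 0.0017986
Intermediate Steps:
L(m, a) = 2 - 2*m (L(m, a) = 2 + m*(-2) = 2 - 2*m)
1/L(-277, 295) = 1/(2 - 2*(-277)) = 1/(2 + 554) = 1/556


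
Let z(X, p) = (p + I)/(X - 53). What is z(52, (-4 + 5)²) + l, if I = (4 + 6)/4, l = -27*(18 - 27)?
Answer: 479/2 ≈ 239.50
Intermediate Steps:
l = 243 (l = -27*(-9) = 243)
I = 5/2 (I = 10*(¼) = 5/2 ≈ 2.5000)
z(X, p) = (5/2 + p)/(-53 + X) (z(X, p) = (p + 5/2)/(X - 53) = (5/2 + p)/(-53 + X))
z(52, (-4 + 5)²) + l = (5/2 + (-4 + 5)²)/(-53 + 52) + 243 = (5/2 + 1²)/(-1) + 243 = -(5/2 + 1) + 243 = -1*7/2 + 243 = -7/2 + 243 = 479/2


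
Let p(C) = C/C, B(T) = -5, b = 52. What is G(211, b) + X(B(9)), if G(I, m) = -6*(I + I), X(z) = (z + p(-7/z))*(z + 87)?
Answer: -2860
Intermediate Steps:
p(C) = 1
X(z) = (1 + z)*(87 + z) (X(z) = (z + 1)*(z + 87) = (1 + z)*(87 + z))
G(I, m) = -12*I
G(211, b) + X(B(9)) = -12*211 + (87 + (-5)² + 88*(-5)) = -2532 + (87 + 25 - 440) = -2532 - 328 = -2860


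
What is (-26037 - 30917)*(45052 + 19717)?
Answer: -3688853626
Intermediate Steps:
(-26037 - 30917)*(45052 + 19717) = -56954*64769 = -3688853626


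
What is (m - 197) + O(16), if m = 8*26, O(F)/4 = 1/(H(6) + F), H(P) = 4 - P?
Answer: 79/7 ≈ 11.286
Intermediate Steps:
O(F) = 4/(-2 + F) (O(F) = 4/((4 - 1*6) + F) = 4/((4 - 6) + F) = 4/(-2 + F))
m = 208
(m - 197) + O(16) = (208 - 197) + 4/(-2 + 16) = 11 + 4/14 = 11 + 4*(1/14) = 11 + 2/7 = 79/7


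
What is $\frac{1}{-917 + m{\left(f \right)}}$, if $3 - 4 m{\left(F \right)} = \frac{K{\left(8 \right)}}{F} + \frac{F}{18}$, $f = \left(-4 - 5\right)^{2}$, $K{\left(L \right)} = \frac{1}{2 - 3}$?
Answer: $- \frac{648}{594457} \approx -0.0010901$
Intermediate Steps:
$K{\left(L \right)} = -1$ ($K{\left(L \right)} = \frac{1}{-1} = -1$)
$f = 81$ ($f = \left(-9\right)^{2} = 81$)
$m{\left(F \right)} = \frac{3}{4} - \frac{F}{72} + \frac{1}{4 F}$ ($m{\left(F \right)} = \frac{3}{4} - \frac{- \frac{1}{F} + \frac{F}{18}}{4} = \frac{3}{4} - \left(- \frac{1}{4 F} + \frac{F}{72}\right) = \frac{3}{4} - \frac{F}{72} + \frac{1}{4 F}$)
$\frac{1}{-917 + m{\left(f \right)}} = \frac{1}{-917 + \frac{18 - 81 \left(-54 + 81\right)}{72 \cdot 81}} = \frac{1}{-917 + \frac{1}{72} \cdot \frac{1}{81} \left(18 - 81 \cdot 27\right)} = \frac{1}{-917 + \frac{1}{72} \cdot \frac{1}{81} \left(18 - 2187\right)} = \frac{1}{-917 + \frac{1}{72} \cdot \frac{1}{81} \left(-2169\right)} = \frac{1}{-917 - \frac{241}{648}} = \frac{1}{- \frac{594457}{648}} = - \frac{648}{594457}$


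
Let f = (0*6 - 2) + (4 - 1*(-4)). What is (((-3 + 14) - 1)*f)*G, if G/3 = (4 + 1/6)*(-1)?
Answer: -750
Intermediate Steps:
f = 6 (f = (0 - 2) + (4 + 4) = -2 + 8 = 6)
G = -25/2 (G = 3*((4 + 1/6)*(-1)) = 3*((4 + ⅙)*(-1)) = 3*((25/6)*(-1)) = 3*(-25/6) = -25/2 ≈ -12.500)
(((-3 + 14) - 1)*f)*G = (((-3 + 14) - 1)*6)*(-25/2) = ((11 - 1)*6)*(-25/2) = (10*6)*(-25/2) = 60*(-25/2) = -750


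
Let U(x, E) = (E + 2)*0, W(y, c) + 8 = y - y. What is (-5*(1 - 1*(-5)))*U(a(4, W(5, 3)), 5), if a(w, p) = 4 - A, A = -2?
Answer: 0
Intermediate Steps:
W(y, c) = -8 (W(y, c) = -8 + (y - y) = -8 + 0 = -8)
a(w, p) = 6 (a(w, p) = 4 - 1*(-2) = 4 + 2 = 6)
U(x, E) = 0 (U(x, E) = (2 + E)*0 = 0)
(-5*(1 - 1*(-5)))*U(a(4, W(5, 3)), 5) = -5*(1 - 1*(-5))*0 = -5*(1 + 5)*0 = -5*6*0 = -30*0 = 0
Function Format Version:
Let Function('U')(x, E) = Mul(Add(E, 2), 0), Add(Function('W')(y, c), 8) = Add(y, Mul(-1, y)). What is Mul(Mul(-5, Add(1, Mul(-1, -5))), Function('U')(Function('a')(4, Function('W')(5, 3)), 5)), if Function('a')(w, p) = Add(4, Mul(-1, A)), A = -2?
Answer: 0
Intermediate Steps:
Function('W')(y, c) = -8 (Function('W')(y, c) = Add(-8, Add(y, Mul(-1, y))) = Add(-8, 0) = -8)
Function('a')(w, p) = 6 (Function('a')(w, p) = Add(4, Mul(-1, -2)) = Add(4, 2) = 6)
Function('U')(x, E) = 0 (Function('U')(x, E) = Mul(Add(2, E), 0) = 0)
Mul(Mul(-5, Add(1, Mul(-1, -5))), Function('U')(Function('a')(4, Function('W')(5, 3)), 5)) = Mul(Mul(-5, Add(1, Mul(-1, -5))), 0) = Mul(Mul(-5, Add(1, 5)), 0) = Mul(Mul(-5, 6), 0) = Mul(-30, 0) = 0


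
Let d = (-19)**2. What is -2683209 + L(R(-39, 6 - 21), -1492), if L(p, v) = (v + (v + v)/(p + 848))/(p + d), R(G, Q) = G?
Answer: -349485894047/130249 ≈ -2.6832e+6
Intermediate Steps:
d = 361
L(p, v) = (v + 2*v/(848 + p))/(361 + p) (L(p, v) = (v + (v + v)/(p + 848))/(p + 361) = (v + (2*v)/(848 + p))/(361 + p) = (v + 2*v/(848 + p))/(361 + p))
-2683209 + L(R(-39, 6 - 21), -1492) = -2683209 - 1492*(850 - 39)/(306128 + (-39)**2 + 1209*(-39)) = -2683209 - 1492*811/(306128 + 1521 - 47151) = -2683209 - 1492*811/260498 = -2683209 - 1492*1/260498*811 = -2683209 - 605006/130249 = -349485894047/130249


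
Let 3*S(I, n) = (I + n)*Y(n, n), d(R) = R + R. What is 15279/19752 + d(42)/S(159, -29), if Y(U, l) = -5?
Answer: 825641/2139800 ≈ 0.38585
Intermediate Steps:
d(R) = 2*R
S(I, n) = -5*I/3 - 5*n/3 (S(I, n) = ((I + n)*(-5))/3 = (-5*I - 5*n)/3 = -5*I/3 - 5*n/3)
15279/19752 + d(42)/S(159, -29) = 15279/19752 + (2*42)/(-5/3*159 - 5/3*(-29)) = 15279*(1/19752) + 84/(-265 + 145/3) = 5093/6584 + 84/(-650/3) = 5093/6584 + 84*(-3/650) = 5093/6584 - 126/325 = 825641/2139800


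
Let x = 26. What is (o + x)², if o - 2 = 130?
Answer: 24964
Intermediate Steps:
o = 132 (o = 2 + 130 = 132)
(o + x)² = (132 + 26)² = 158² = 24964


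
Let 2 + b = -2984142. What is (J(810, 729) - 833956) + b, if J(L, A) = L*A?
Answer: -3227610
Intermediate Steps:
J(L, A) = A*L
b = -2984144 (b = -2 - 2984142 = -2984144)
(J(810, 729) - 833956) + b = (729*810 - 833956) - 2984144 = (590490 - 833956) - 2984144 = -243466 - 2984144 = -3227610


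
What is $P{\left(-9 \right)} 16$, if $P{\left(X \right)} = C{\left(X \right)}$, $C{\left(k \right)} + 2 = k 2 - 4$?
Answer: $-384$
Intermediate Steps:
$C{\left(k \right)} = -6 + 2 k$ ($C{\left(k \right)} = -2 + \left(k 2 - 4\right) = -2 + \left(2 k - 4\right) = -2 + \left(-4 + 2 k\right) = -6 + 2 k$)
$P{\left(X \right)} = -6 + 2 X$
$P{\left(-9 \right)} 16 = \left(-6 + 2 \left(-9\right)\right) 16 = \left(-6 - 18\right) 16 = \left(-24\right) 16 = -384$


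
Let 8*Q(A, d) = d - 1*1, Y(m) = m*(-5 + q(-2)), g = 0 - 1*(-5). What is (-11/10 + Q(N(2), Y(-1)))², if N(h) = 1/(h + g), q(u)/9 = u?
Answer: 1089/400 ≈ 2.7225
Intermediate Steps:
q(u) = 9*u
g = 5 (g = 0 + 5 = 5)
Y(m) = -23*m (Y(m) = m*(-5 + 9*(-2)) = m*(-5 - 18) = m*(-23) = -23*m)
N(h) = 1/(5 + h) (N(h) = 1/(h + 5) = 1/(5 + h))
Q(A, d) = -⅛ + d/8 (Q(A, d) = (d - 1*1)/8 = (d - 1)/8 = (-1 + d)/8 = -⅛ + d/8)
(-11/10 + Q(N(2), Y(-1)))² = (-11/10 + (-⅛ + (-23*(-1))/8))² = (-11*⅒ + (-⅛ + (⅛)*23))² = (-11/10 + (-⅛ + 23/8))² = (-11/10 + 11/4)² = (33/20)² = 1089/400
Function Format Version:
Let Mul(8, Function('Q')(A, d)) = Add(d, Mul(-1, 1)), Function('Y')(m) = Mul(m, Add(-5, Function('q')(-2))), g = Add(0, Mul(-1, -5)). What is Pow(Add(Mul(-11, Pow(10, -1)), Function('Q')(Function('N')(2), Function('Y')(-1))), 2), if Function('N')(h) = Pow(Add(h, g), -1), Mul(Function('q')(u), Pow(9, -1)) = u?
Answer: Rational(1089, 400) ≈ 2.7225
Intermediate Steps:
Function('q')(u) = Mul(9, u)
g = 5 (g = Add(0, 5) = 5)
Function('Y')(m) = Mul(-23, m) (Function('Y')(m) = Mul(m, Add(-5, Mul(9, -2))) = Mul(m, Add(-5, -18)) = Mul(m, -23) = Mul(-23, m))
Function('N')(h) = Pow(Add(5, h), -1) (Function('N')(h) = Pow(Add(h, 5), -1) = Pow(Add(5, h), -1))
Function('Q')(A, d) = Add(Rational(-1, 8), Mul(Rational(1, 8), d)) (Function('Q')(A, d) = Mul(Rational(1, 8), Add(d, Mul(-1, 1))) = Mul(Rational(1, 8), Add(d, -1)) = Mul(Rational(1, 8), Add(-1, d)) = Add(Rational(-1, 8), Mul(Rational(1, 8), d)))
Pow(Add(Mul(-11, Pow(10, -1)), Function('Q')(Function('N')(2), Function('Y')(-1))), 2) = Pow(Add(Mul(-11, Pow(10, -1)), Add(Rational(-1, 8), Mul(Rational(1, 8), Mul(-23, -1)))), 2) = Pow(Add(Mul(-11, Rational(1, 10)), Add(Rational(-1, 8), Mul(Rational(1, 8), 23))), 2) = Pow(Add(Rational(-11, 10), Add(Rational(-1, 8), Rational(23, 8))), 2) = Pow(Add(Rational(-11, 10), Rational(11, 4)), 2) = Pow(Rational(33, 20), 2) = Rational(1089, 400)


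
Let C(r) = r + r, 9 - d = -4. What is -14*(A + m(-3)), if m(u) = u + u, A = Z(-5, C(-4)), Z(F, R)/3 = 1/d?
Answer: 1050/13 ≈ 80.769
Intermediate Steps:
d = 13 (d = 9 - 1*(-4) = 9 + 4 = 13)
C(r) = 2*r
Z(F, R) = 3/13
A = 3/13 ≈ 0.23077
m(u) = 2*u
-14*(A + m(-3)) = -14*(3/13 + 2*(-3)) = -14*(3/13 - 6) = -14*(-75/13) = 1050/13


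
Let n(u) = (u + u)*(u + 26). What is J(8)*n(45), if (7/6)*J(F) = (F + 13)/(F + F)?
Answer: 28755/4 ≈ 7188.8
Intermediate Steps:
J(F) = 3*(13 + F)/(7*F) (J(F) = 6*((F + 13)/(F + F))/7 = 6*((13 + F)/((2*F)))/7 = 6*((13 + F)*(1/(2*F)))/7 = 6*((13 + F)/(2*F))/7 = 3*(13 + F)/(7*F))
n(u) = 2*u*(26 + u) (n(u) = (2*u)*(26 + u) = 2*u*(26 + u))
J(8)*n(45) = ((3/7)*(13 + 8)/8)*(2*45*(26 + 45)) = ((3/7)*(⅛)*21)*(2*45*71) = (9/8)*6390 = 28755/4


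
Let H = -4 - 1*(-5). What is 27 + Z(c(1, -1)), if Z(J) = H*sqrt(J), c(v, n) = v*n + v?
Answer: 27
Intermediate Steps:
c(v, n) = v + n*v (c(v, n) = n*v + v = v + n*v)
H = 1 (H = -4 + 5 = 1)
Z(J) = sqrt(J) (Z(J) = 1*sqrt(J) = sqrt(J))
27 + Z(c(1, -1)) = 27 + sqrt(1*(1 - 1)) = 27 + sqrt(1*0) = 27 + sqrt(0) = 27 + 0 = 27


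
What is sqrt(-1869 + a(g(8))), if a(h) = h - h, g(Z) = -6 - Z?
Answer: I*sqrt(1869) ≈ 43.232*I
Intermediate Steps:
a(h) = 0
sqrt(-1869 + a(g(8))) = sqrt(-1869 + 0) = sqrt(-1869) = I*sqrt(1869)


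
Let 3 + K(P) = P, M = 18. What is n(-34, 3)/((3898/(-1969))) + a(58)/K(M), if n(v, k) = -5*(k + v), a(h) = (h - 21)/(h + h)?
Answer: -265447537/3391260 ≈ -78.274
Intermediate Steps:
a(h) = (-21 + h)/(2*h) (a(h) = (-21 + h)/((2*h)) = (-21 + h)*(1/(2*h)) = (-21 + h)/(2*h))
n(v, k) = -5*k - 5*v
K(P) = -3 + P
n(-34, 3)/((3898/(-1969))) + a(58)/K(M) = (-5*3 - 5*(-34))/((3898/(-1969))) + ((½)*(-21 + 58)/58)/(-3 + 18) = (-15 + 170)/((3898*(-1/1969))) + ((½)*(1/58)*37)/15 = 155/(-3898/1969) + (37/116)*(1/15) = 155*(-1969/3898) + 37/1740 = -305195/3898 + 37/1740 = -265447537/3391260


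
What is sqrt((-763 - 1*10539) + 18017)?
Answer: sqrt(6715) ≈ 81.945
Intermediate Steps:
sqrt((-763 - 1*10539) + 18017) = sqrt((-763 - 10539) + 18017) = sqrt(-11302 + 18017) = sqrt(6715)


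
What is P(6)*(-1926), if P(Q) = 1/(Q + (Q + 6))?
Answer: -107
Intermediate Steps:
P(Q) = 1/(6 + 2*Q) (P(Q) = 1/(Q + (6 + Q)) = 1/(6 + 2*Q))
P(6)*(-1926) = (1/(2*(3 + 6)))*(-1926) = ((½)/9)*(-1926) = ((½)*(⅑))*(-1926) = (1/18)*(-1926) = -107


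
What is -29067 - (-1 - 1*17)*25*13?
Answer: -23217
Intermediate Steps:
-29067 - (-1 - 1*17)*25*13 = -29067 - (-1 - 17)*25*13 = -29067 - (-18*25)*13 = -29067 - (-450)*13 = -29067 - 1*(-5850) = -29067 + 5850 = -23217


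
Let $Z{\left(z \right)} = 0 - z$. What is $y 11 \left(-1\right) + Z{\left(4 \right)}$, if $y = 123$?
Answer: $-1357$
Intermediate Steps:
$Z{\left(z \right)} = - z$
$y 11 \left(-1\right) + Z{\left(4 \right)} = 123 \cdot 11 \left(-1\right) - 4 = 123 \left(-11\right) - 4 = -1353 - 4 = -1357$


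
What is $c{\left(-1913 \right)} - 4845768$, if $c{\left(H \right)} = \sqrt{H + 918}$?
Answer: $-4845768 + i \sqrt{995} \approx -4.8458 \cdot 10^{6} + 31.544 i$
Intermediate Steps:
$c{\left(H \right)} = \sqrt{918 + H}$
$c{\left(-1913 \right)} - 4845768 = \sqrt{918 - 1913} - 4845768 = \sqrt{-995} - 4845768 = i \sqrt{995} - 4845768 = -4845768 + i \sqrt{995}$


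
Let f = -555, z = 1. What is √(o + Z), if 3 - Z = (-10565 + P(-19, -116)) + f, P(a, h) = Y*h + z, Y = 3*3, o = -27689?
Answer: 19*I*√43 ≈ 124.59*I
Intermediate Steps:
Y = 9
P(a, h) = 1 + 9*h (P(a, h) = 9*h + 1 = 1 + 9*h)
Z = 12166 (Z = 3 - ((-10565 + (1 + 9*(-116))) - 555) = 3 - ((-10565 + (1 - 1044)) - 555) = 3 - ((-10565 - 1043) - 555) = 3 - (-11608 - 555) = 3 - 1*(-12163) = 3 + 12163 = 12166)
√(o + Z) = √(-27689 + 12166) = √(-15523) = 19*I*√43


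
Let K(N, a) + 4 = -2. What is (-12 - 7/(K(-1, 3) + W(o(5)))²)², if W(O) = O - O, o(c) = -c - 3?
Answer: 192721/1296 ≈ 148.70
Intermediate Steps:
K(N, a) = -6 (K(N, a) = -4 - 2 = -6)
o(c) = -3 - c
W(O) = 0
(-12 - 7/(K(-1, 3) + W(o(5)))²)² = (-12 - 7/(-6 + 0)²)² = (-12 - 7/((-6)²))² = (-12 - 7/36)² = (-439/36)² = 192721/1296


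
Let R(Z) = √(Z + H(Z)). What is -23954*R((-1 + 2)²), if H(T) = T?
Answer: -23954*√2 ≈ -33876.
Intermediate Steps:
R(Z) = √2*√Z (R(Z) = √(Z + Z) = √(2*Z) = √2*√Z)
-23954*R((-1 + 2)²) = -23954*√2*√((-1 + 2)²) = -23954*√2*√(1²) = -23954*√2*√1 = -23954*√2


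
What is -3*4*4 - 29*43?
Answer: -1295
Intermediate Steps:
-3*4*4 - 29*43 = -12*4 - 1247 = -48 - 1247 = -1295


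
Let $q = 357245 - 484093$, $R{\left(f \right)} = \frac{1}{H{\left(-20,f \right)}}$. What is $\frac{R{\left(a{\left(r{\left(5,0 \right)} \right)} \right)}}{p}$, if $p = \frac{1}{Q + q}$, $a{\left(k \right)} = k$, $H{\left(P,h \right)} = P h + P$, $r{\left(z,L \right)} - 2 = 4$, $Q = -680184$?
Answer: $\frac{201758}{35} \approx 5764.5$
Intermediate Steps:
$r{\left(z,L \right)} = 6$ ($r{\left(z,L \right)} = 2 + 4 = 6$)
$H{\left(P,h \right)} = P + P h$
$R{\left(f \right)} = \frac{1}{-20 - 20 f}$ ($R{\left(f \right)} = \frac{1}{\left(-20\right) \left(1 + f\right)} = \frac{1}{-20 - 20 f}$)
$q = -126848$ ($q = 357245 - 484093 = -126848$)
$p = - \frac{1}{807032}$ ($p = \frac{1}{-680184 - 126848} = \frac{1}{-807032} = - \frac{1}{807032} \approx -1.2391 \cdot 10^{-6}$)
$\frac{R{\left(a{\left(r{\left(5,0 \right)} \right)} \right)}}{p} = \frac{\frac{1}{20} \frac{1}{-1 - 6}}{- \frac{1}{807032}} = \frac{1}{20 \left(-1 - 6\right)} \left(-807032\right) = \frac{1}{20 \left(-7\right)} \left(-807032\right) = \frac{1}{20} \left(- \frac{1}{7}\right) \left(-807032\right) = \left(- \frac{1}{140}\right) \left(-807032\right) = \frac{201758}{35}$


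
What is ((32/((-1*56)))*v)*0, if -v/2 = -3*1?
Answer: 0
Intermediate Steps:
v = 6 (v = -(-6) = -2*(-3) = 6)
((32/((-1*56)))*v)*0 = ((32/((-1*56)))*6)*0 = ((32/(-56))*6)*0 = ((32*(-1/56))*6)*0 = -4/7*6*0 = -24/7*0 = 0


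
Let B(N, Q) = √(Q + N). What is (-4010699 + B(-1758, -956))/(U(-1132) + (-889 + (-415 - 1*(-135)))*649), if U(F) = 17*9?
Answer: 4010699/758528 - I*√2714/758528 ≈ 5.2875 - 6.868e-5*I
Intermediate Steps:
B(N, Q) = √(N + Q)
U(F) = 153
(-4010699 + B(-1758, -956))/(U(-1132) + (-889 + (-415 - 1*(-135)))*649) = (-4010699 + √(-1758 - 956))/(153 + (-889 + (-415 - 1*(-135)))*649) = (-4010699 + √(-2714))/(153 + (-889 + (-415 + 135))*649) = (-4010699 + I*√2714)/(153 + (-889 - 280)*649) = (-4010699 + I*√2714)/(153 - 1169*649) = (-4010699 + I*√2714)/(153 - 758681) = (-4010699 + I*√2714)/(-758528) = (-4010699 + I*√2714)*(-1/758528) = 4010699/758528 - I*√2714/758528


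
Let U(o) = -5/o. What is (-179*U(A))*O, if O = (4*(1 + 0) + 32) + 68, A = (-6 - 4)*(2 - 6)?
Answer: 2327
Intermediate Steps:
A = 40 (A = -10*(-4) = 40)
O = 104 (O = (4*1 + 32) + 68 = (4 + 32) + 68 = 36 + 68 = 104)
(-179*U(A))*O = -(-895)/40*104 = -179*(-1/8)*104 = (179/8)*104 = 2327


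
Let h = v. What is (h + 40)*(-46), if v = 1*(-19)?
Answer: -966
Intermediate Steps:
v = -19
h = -19
(h + 40)*(-46) = (-19 + 40)*(-46) = 21*(-46) = -966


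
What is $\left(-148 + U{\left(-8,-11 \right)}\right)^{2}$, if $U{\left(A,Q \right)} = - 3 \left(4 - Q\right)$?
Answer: $37249$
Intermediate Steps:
$U{\left(A,Q \right)} = -12 + 3 Q$
$\left(-148 + U{\left(-8,-11 \right)}\right)^{2} = \left(-148 + \left(-12 + 3 \left(-11\right)\right)\right)^{2} = \left(-148 - 45\right)^{2} = \left(-193\right)^{2} = 37249$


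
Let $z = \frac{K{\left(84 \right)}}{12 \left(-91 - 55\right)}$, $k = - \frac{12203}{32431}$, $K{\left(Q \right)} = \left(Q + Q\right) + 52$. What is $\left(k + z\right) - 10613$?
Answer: $- \frac{150762437533}{14204778} \approx -10614.0$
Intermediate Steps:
$K{\left(Q \right)} = 52 + 2 Q$ ($K{\left(Q \right)} = 2 Q + 52 = 52 + 2 Q$)
$k = - \frac{12203}{32431}$ ($k = \left(-12203\right) \frac{1}{32431} = - \frac{12203}{32431} \approx -0.37628$)
$z = - \frac{55}{438}$ ($z = \frac{52 + 2 \cdot 84}{12 \left(-91 - 55\right)} = \frac{52 + 168}{12 \left(-146\right)} = \frac{220}{-1752} = 220 \left(- \frac{1}{1752}\right) = - \frac{55}{438} \approx -0.12557$)
$\left(k + z\right) - 10613 = \left(- \frac{12203}{32431} - \frac{55}{438}\right) - 10613 = - \frac{7128619}{14204778} - 10613 = - \frac{150762437533}{14204778}$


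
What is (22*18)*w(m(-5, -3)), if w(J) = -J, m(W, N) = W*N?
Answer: -5940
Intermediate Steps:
m(W, N) = N*W
(22*18)*w(m(-5, -3)) = (22*18)*(-(-3)*(-5)) = 396*(-1*15) = 396*(-15) = -5940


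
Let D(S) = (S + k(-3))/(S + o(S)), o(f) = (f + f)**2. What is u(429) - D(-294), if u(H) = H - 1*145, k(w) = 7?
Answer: 14015441/49350 ≈ 284.00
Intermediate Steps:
o(f) = 4*f**2 (o(f) = (2*f)**2 = 4*f**2)
D(S) = (7 + S)/(S + 4*S**2) (D(S) = (S + 7)/(S + 4*S**2) = (7 + S)/(S + 4*S**2))
u(H) = -145 + H (u(H) = H - 145 = -145 + H)
u(429) - D(-294) = (-145 + 429) - (7 - 294)/((-294)*(1 + 4*(-294))) = 284 - (-1)*(-287)/(294*(1 - 1176)) = 284 - (-1)*(-287)/(294*(-1175)) = 284 - (-1)*(-1)*(-287)/(294*1175) = 284 - 1*(-41/49350) = 284 + 41/49350 = 14015441/49350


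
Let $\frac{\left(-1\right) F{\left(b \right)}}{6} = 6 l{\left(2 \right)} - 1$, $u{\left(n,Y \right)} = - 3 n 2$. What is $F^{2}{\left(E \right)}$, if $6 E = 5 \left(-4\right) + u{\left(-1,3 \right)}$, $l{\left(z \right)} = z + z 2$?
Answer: $44100$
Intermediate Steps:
$l{\left(z \right)} = 3 z$ ($l{\left(z \right)} = z + 2 z = 3 z$)
$u{\left(n,Y \right)} = - 6 n$
$E = - \frac{7}{3}$ ($E = \frac{5 \left(-4\right) - -6}{6} = \frac{-20 + 6}{6} = \frac{1}{6} \left(-14\right) = - \frac{7}{3} \approx -2.3333$)
$F{\left(b \right)} = -210$ ($F{\left(b \right)} = - 6 \left(6 \cdot 3 \cdot 2 - 1\right) = - 6 \left(6 \cdot 6 - 1\right) = - 6 \left(36 - 1\right) = \left(-6\right) 35 = -210$)
$F^{2}{\left(E \right)} = \left(-210\right)^{2} = 44100$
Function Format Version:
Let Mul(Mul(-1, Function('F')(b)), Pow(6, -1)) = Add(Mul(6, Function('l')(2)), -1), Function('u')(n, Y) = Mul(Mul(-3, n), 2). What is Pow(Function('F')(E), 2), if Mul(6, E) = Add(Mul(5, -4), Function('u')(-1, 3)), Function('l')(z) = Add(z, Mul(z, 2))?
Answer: 44100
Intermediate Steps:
Function('l')(z) = Mul(3, z) (Function('l')(z) = Add(z, Mul(2, z)) = Mul(3, z))
Function('u')(n, Y) = Mul(-6, n)
E = Rational(-7, 3) (E = Mul(Rational(1, 6), Add(Mul(5, -4), Mul(-6, -1))) = Mul(Rational(1, 6), Add(-20, 6)) = Mul(Rational(1, 6), -14) = Rational(-7, 3) ≈ -2.3333)
Function('F')(b) = -210 (Function('F')(b) = Mul(-6, Add(Mul(6, Mul(3, 2)), -1)) = Mul(-6, Add(Mul(6, 6), -1)) = Mul(-6, Add(36, -1)) = Mul(-6, 35) = -210)
Pow(Function('F')(E), 2) = Pow(-210, 2) = 44100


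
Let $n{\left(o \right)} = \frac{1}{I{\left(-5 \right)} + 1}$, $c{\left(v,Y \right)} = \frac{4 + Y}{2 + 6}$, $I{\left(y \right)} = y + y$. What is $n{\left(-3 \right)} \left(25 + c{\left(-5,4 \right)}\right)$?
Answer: $- \frac{26}{9} \approx -2.8889$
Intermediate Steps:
$I{\left(y \right)} = 2 y$
$c{\left(v,Y \right)} = \frac{1}{2} + \frac{Y}{8}$ ($c{\left(v,Y \right)} = \frac{4 + Y}{8} = \left(4 + Y\right) \frac{1}{8} = \frac{1}{2} + \frac{Y}{8}$)
$n{\left(o \right)} = - \frac{1}{9}$ ($n{\left(o \right)} = \frac{1}{2 \left(-5\right) + 1} = \frac{1}{-10 + 1} = \frac{1}{-9} = - \frac{1}{9}$)
$n{\left(-3 \right)} \left(25 + c{\left(-5,4 \right)}\right) = - \frac{25 + \left(\frac{1}{2} + \frac{1}{8} \cdot 4\right)}{9} = - \frac{25 + \left(\frac{1}{2} + \frac{1}{2}\right)}{9} = - \frac{25 + 1}{9} = \left(- \frac{1}{9}\right) 26 = - \frac{26}{9}$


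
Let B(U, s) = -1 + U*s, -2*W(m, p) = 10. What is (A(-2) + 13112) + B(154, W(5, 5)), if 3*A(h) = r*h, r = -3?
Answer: 12343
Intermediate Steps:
W(m, p) = -5 (W(m, p) = -1/2*10 = -5)
A(h) = -h (A(h) = (-3*h)/3 = -h)
(A(-2) + 13112) + B(154, W(5, 5)) = (-1*(-2) + 13112) + (-1 + 154*(-5)) = (2 + 13112) + (-1 - 770) = 13114 - 771 = 12343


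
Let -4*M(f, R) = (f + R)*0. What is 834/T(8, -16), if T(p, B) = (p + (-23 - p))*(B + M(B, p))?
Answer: 417/184 ≈ 2.2663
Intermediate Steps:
M(f, R) = 0 (M(f, R) = -(f + R)*0/4 = -(R + f)*0/4 = -¼*0 = 0)
T(p, B) = -23*B (T(p, B) = (p + (-23 - p))*(B + 0) = -23*B)
834/T(8, -16) = 834/((-23*(-16))) = 834/368 = 834*(1/368) = 417/184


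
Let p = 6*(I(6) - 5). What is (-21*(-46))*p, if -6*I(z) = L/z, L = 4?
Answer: -29624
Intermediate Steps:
I(z) = -2/(3*z)
p = -92/3 (p = 6*(-⅔/6 - 5) = 6*(-⅔*⅙ - 5) = 6*(-⅑ - 5) = 6*(-46/9) = -92/3 ≈ -30.667)
(-21*(-46))*p = -21*(-46)*(-92/3) = 966*(-92/3) = -29624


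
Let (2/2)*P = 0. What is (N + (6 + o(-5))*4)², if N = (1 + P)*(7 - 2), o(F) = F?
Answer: 81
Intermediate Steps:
P = 0
N = 5 (N = (1 + 0)*(7 - 2) = 1*5 = 5)
(N + (6 + o(-5))*4)² = (5 + (6 - 5)*4)² = (5 + 1*4)² = (5 + 4)² = 9² = 81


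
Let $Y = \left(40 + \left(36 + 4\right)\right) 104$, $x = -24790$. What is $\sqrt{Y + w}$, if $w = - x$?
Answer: $\sqrt{33110} \approx 181.96$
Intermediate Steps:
$Y = 8320$ ($Y = \left(40 + 40\right) 104 = 80 \cdot 104 = 8320$)
$w = 24790$ ($w = \left(-1\right) \left(-24790\right) = 24790$)
$\sqrt{Y + w} = \sqrt{8320 + 24790} = \sqrt{33110}$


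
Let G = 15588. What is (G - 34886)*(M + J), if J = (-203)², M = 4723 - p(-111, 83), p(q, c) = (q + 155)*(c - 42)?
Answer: -851582144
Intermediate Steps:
p(q, c) = (-42 + c)*(155 + q) (p(q, c) = (155 + q)*(-42 + c) = (-42 + c)*(155 + q))
M = 2919 (M = 4723 - (-6510 - 42*(-111) + 155*83 + 83*(-111)) = 4723 - (-6510 + 4662 + 12865 - 9213) = 4723 - 1*1804 = 4723 - 1804 = 2919)
J = 41209
(G - 34886)*(M + J) = (15588 - 34886)*(2919 + 41209) = -19298*44128 = -851582144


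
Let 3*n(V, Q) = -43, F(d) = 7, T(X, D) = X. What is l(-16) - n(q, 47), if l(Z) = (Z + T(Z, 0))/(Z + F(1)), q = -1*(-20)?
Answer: 161/9 ≈ 17.889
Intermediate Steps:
q = 20
n(V, Q) = -43/3 (n(V, Q) = (⅓)*(-43) = -43/3)
l(Z) = 2*Z/(7 + Z) (l(Z) = (Z + Z)/(Z + 7) = (2*Z)/(7 + Z) = 2*Z/(7 + Z))
l(-16) - n(q, 47) = 2*(-16)/(7 - 16) - 1*(-43/3) = 2*(-16)/(-9) + 43/3 = 2*(-16)*(-⅑) + 43/3 = 32/9 + 43/3 = 161/9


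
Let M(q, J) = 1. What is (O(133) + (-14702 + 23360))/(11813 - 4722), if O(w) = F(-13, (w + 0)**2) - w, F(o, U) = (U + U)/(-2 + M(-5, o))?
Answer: -26853/7091 ≈ -3.7869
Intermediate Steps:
F(o, U) = -2*U (F(o, U) = (U + U)/(-2 + 1) = (2*U)/(-1) = (2*U)*(-1) = -2*U)
O(w) = -w - 2*w**2 (O(w) = -2*(w + 0)**2 - w = -2*w**2 - w = -w - 2*w**2)
(O(133) + (-14702 + 23360))/(11813 - 4722) = (133*(-1 - 2*133) + (-14702 + 23360))/(11813 - 4722) = (133*(-1 - 266) + 8658)/7091 = (133*(-267) + 8658)*(1/7091) = (-35511 + 8658)*(1/7091) = -26853*1/7091 = -26853/7091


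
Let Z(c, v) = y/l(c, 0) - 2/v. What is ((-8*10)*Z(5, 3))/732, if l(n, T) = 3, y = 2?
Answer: 0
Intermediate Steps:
Z(c, v) = 2/3 - 2/v
((-8*10)*Z(5, 3))/732 = ((-8*10)*(2/3 - 2/3))/732 = -80*(2/3 - 2*1/3)*(1/732) = -80*(2/3 - 2/3)*(1/732) = -80*0*(1/732) = 0*(1/732) = 0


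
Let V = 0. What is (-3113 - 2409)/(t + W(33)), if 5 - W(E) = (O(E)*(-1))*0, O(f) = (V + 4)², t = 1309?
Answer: -2761/657 ≈ -4.2024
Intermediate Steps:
O(f) = 16 (O(f) = (0 + 4)² = 4² = 16)
W(E) = 5 (W(E) = 5 - 16*(-1)*0 = 5 - (-16)*0 = 5 - 1*0 = 5 + 0 = 5)
(-3113 - 2409)/(t + W(33)) = (-3113 - 2409)/(1309 + 5) = -5522/1314 = -5522*1/1314 = -2761/657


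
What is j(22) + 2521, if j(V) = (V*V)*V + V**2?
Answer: 13653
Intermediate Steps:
j(V) = V**2 + V**3 (j(V) = V**2*V + V**2 = V**3 + V**2 = V**2 + V**3)
j(22) + 2521 = 22**2*(1 + 22) + 2521 = 484*23 + 2521 = 11132 + 2521 = 13653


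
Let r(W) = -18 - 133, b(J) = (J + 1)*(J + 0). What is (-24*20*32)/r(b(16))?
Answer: 15360/151 ≈ 101.72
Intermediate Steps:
b(J) = J*(1 + J) (b(J) = (1 + J)*J = J*(1 + J))
r(W) = -151
(-24*20*32)/r(b(16)) = (-24*20*32)/(-151) = -480*32*(-1/151) = -15360*(-1/151) = 15360/151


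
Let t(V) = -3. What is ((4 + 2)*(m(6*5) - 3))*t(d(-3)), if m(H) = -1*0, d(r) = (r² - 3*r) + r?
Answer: 54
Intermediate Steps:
d(r) = r² - 2*r
m(H) = 0
((4 + 2)*(m(6*5) - 3))*t(d(-3)) = ((4 + 2)*(0 - 3))*(-3) = (6*(-3))*(-3) = -18*(-3) = 54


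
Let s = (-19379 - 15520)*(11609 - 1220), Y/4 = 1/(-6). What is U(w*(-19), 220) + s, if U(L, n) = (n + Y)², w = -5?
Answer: -3262658435/9 ≈ -3.6252e+8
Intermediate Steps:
Y = -⅔ (Y = 4/(-6) = 4*(-⅙) = -⅔ ≈ -0.66667)
U(L, n) = (-⅔ + n)² (U(L, n) = (n - ⅔)² = (-⅔ + n)²)
s = -362565711 (s = -34899*10389 = -362565711)
U(w*(-19), 220) + s = (-2 + 3*220)²/9 - 362565711 = (-2 + 660)²/9 - 362565711 = (⅑)*658² - 362565711 = (⅑)*432964 - 362565711 = 432964/9 - 362565711 = -3262658435/9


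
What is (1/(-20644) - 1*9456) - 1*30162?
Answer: -817873993/20644 ≈ -39618.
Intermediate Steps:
(1/(-20644) - 1*9456) - 1*30162 = (-1/20644 - 9456) - 30162 = -195209665/20644 - 30162 = -817873993/20644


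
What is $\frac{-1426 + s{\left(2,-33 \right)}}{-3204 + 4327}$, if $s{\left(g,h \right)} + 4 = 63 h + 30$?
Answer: $- \frac{3479}{1123} \approx -3.098$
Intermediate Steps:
$s{\left(g,h \right)} = 26 + 63 h$ ($s{\left(g,h \right)} = -4 + \left(63 h + 30\right) = -4 + \left(30 + 63 h\right) = 26 + 63 h$)
$\frac{-1426 + s{\left(2,-33 \right)}}{-3204 + 4327} = \frac{-1426 + \left(26 + 63 \left(-33\right)\right)}{-3204 + 4327} = \frac{-1426 + \left(26 - 2079\right)}{1123} = \left(-1426 - 2053\right) \frac{1}{1123} = \left(-3479\right) \frac{1}{1123} = - \frac{3479}{1123}$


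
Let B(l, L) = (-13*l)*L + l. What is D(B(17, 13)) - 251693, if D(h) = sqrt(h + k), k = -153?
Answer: -251693 + I*sqrt(3009) ≈ -2.5169e+5 + 54.854*I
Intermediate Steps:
B(l, L) = l - 13*L*l (B(l, L) = -13*L*l + l = l - 13*L*l)
D(h) = sqrt(-153 + h) (D(h) = sqrt(h - 153) = sqrt(-153 + h))
D(B(17, 13)) - 251693 = sqrt(-153 + 17*(1 - 13*13)) - 251693 = sqrt(-153 + 17*(1 - 169)) - 251693 = sqrt(-153 + 17*(-168)) - 251693 = sqrt(-153 - 2856) - 251693 = sqrt(-3009) - 251693 = I*sqrt(3009) - 251693 = -251693 + I*sqrt(3009)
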